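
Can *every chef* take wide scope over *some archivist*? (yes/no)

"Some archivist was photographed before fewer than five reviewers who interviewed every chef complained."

No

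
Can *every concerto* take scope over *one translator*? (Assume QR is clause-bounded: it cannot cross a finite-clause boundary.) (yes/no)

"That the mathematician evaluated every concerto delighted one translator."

No

The DP *every concerto* is contained in the sentential subject *that the mathematician evaluated every concerto*.
The Sentential Subject Constraint rules out raising the quantifier out of the that-clause subject.
*every concerto* is confined to the island and cannot take scope over *one translator*.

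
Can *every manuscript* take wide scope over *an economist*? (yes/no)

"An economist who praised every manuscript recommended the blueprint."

No

*every manuscript* occurs within the relative clause *who praised every manuscript*.
Quantifiers inside a relative clause are trapped there; the RC boundary blocks QR.
There is no licit LF on which *every manuscript* c-commands *an economist*.
(Only the surface reading survives: one fixed economist with respect to all the relevant manuscripts.)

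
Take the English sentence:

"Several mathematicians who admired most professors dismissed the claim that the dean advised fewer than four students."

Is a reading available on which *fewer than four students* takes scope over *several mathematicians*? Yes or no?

No

*fewer than four students* sits inside the complex NP *the claim that the dean advised fewer than four students*.
Since the clause is the complement of a nominal head, the CNPC blocks scope extraction.
So the wide-scope reading for *fewer than four students* is blocked.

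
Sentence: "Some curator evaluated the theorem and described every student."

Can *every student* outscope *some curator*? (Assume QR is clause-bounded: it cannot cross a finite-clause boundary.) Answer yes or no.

No

Structurally, *every student* is inside one conjunct of the coordinate structure (*described every student*).
Coordinate structures are islands for non-across-the-board movement, QR included.
Hence only narrow scope for *every student* (under *some curator*) survives.
(Only the surface reading survives: one fixed curator with respect to all the relevant students.)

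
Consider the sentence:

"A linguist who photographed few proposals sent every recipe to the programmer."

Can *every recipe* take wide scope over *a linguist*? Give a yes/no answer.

The relative clause *who photographed few proposals* modifies *a linguist*, but *every recipe* is not inside that relative clause — it is an argument of the matrix verb.
With no island boundary between them, the object can take inverse scope over the subject via ordinary QR within the clause.
The sentence is scopally ambiguous between *a linguist* > *every recipe* and *every recipe* > *a linguist*.

Yes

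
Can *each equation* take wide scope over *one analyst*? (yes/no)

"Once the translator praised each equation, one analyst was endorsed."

No

*each equation* occurs within the adjunct clause *once the translator praised each equation*.
Adverbial clauses are not L-marked, so they are barriers for QR — the quantifier cannot escape the adjunct.
There is no licit LF on which *each equation* c-commands *one analyst*.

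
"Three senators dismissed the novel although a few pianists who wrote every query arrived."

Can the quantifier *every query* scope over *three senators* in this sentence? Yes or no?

No

Structurally, *every query* is inside the relative clause *who wrote every query*, which is itself inside the adjunct *although a few pianists who wrote every query arrived*.
Even if one barrier were somehow void, the other would still block QR.
So the wide-scope reading for *every query* is blocked.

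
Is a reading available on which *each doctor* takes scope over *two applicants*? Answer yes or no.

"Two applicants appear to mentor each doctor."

*each doctor* is inside a raising infinitive, which is transparent to QR (no CP barrier), so it behaves as a matrix argument.
With no island boundary between them, the object can take inverse scope over the subject via ordinary QR within the clause.

Yes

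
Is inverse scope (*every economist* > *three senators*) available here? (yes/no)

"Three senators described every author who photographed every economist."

No

The target quantifier *every economist* is part of the relative clause *who photographed every economist* modifying *every author*.
Quantifiers inside a relative clause are trapped there; the RC boundary blocks QR.
So *every economist* cannot raise high enough to outscope *three senators*; only the surface ordering *three senators* > *every economist* is available.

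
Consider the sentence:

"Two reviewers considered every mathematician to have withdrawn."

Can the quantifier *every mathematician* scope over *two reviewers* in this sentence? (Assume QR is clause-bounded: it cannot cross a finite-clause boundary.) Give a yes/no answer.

Yes

This is an ECM construction: *every mathematician* is the infinitival subject, Case-marked by the matrix verb, and the infinitive is transparent for QR.
Clause-internal QR can adjoin the lower DP above the subject, yielding the inverse reading.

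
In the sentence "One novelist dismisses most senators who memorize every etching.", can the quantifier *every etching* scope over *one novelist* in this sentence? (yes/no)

*every etching* occurs within the relative clause *who memorize every etching* modifying *most senators*.
Relative clauses block scope extraction: QR cannot target a position outside the modified NP.
The inverse ordering *every etching* > *one novelist* is therefore underivable.

No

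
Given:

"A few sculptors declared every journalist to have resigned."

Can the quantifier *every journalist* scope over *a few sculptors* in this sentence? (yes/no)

Yes

*every journalist* is the subject of an ECM infinitive — the infinitival complement of an ECM verb is not a scope island, so *every journalist* can raise into the matrix clause.
No island intervenes, so both surface and inverse scope are derivable.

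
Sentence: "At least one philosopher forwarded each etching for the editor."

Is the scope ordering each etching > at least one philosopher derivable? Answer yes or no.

Yes

*each etching* is the matrix object and *at least one philosopher* the matrix subject; the two are clausemates.
QR within a single clause is free, so the lower quantifier may take scope over the higher one.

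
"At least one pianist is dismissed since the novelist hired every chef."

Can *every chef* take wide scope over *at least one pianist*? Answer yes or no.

No

*every chef* occurs within the adjunct clause *since the novelist hired every chef*.
Adjunct clauses are scope islands: a quantifier inside an adjunct cannot raise into the matrix clause.
*every chef* > *at least one pianist* would require crossing that boundary, which is illicit.
(Only the surface reading survives: one fixed pianist with respect to all the relevant chefs.)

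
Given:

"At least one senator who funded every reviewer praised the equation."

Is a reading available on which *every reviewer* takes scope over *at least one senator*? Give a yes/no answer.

No

The DP *every reviewer* is contained in the relative clause *who funded every reviewer*.
Relative clauses block scope extraction: QR cannot target a position outside the modified NP.
*every reviewer* is confined to the island and cannot take scope over *at least one senator*.
(Only the surface reading survives: one fixed senator with respect to all the relevant reviewers.)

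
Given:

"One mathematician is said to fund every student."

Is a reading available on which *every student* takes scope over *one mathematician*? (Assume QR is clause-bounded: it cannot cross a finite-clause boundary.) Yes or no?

Yes

The matrix predicate is a raising verb, whose infinitival complement is not a scope island — *every student* can QR into the matrix clause.
Ordinary QR to a clause-peripheral position gives the wide-scope LF for the lower DP.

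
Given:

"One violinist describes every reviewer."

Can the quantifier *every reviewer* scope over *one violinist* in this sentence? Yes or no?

Yes

*every reviewer* is the matrix object and *one violinist* the matrix subject; the two are clausemates.
Since no island is crossed, the inverse ordering is licensed alongside surface scope.
Both orderings are possible: *one violinist* > *every reviewer* and *every reviewer* > *one violinist*.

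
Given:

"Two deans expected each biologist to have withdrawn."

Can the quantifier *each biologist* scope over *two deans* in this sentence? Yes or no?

The ECM infinitive is scope-transparent — *each biologist* is free to raise above *two deans*.
No island intervenes, so both surface and inverse scope are derivable.
The sentence is scopally ambiguous between *two deans* > *each biologist* and *each biologist* > *two deans*.

Yes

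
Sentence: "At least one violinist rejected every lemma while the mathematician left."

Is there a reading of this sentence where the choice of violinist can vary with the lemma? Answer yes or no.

The described interpretation is the *every lemma* > *at least one violinist* scoping.
Neither queried DP is inside the adjunct, so the adjunct-island constraint does not apply.
Ordinary QR to a clause-peripheral position gives the wide-scope LF for the lower DP.

Yes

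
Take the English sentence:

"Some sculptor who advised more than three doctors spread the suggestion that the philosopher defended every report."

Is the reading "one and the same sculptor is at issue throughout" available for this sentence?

The paraphrase describes the scope ordering *some sculptor* > *every report*.
That is the surface-scope ordering, which is always one of the available readings — island constraints only ever restrict inverse scope.

Yes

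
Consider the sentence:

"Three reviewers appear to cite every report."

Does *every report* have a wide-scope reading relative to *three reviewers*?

Yes

*every report* is inside a raising infinitive, which is transparent to QR (no CP barrier), so it behaves as a matrix argument.
Since no island is crossed, the inverse ordering is licensed alongside surface scope.
Both orderings are possible: *three reviewers* > *every report* and *every report* > *three reviewers*.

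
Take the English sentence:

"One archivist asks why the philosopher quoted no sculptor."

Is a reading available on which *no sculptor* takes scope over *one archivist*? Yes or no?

No

The target quantifier *no sculptor* is part of the embedded question *why the philosopher quoted no sculptor*.
QR across an interrogative CP boundary is ruled out as a wh-island violation.
So *no sculptor* cannot raise to a position above *one archivist*.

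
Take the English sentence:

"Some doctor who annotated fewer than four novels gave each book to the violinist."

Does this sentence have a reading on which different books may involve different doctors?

Yes

That reading corresponds to *each book* > *some doctor*.
*each book* is a matrix argument; only *some doctor* is modified by the relative clause *who annotated fewer than four novels*, so the RC island is irrelevant to the target quantifier.
Ordinary QR to a clause-peripheral position gives the wide-scope LF for the lower DP.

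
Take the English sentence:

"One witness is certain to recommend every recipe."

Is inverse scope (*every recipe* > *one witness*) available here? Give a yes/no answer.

Yes

Infinitival complements of raising predicates do not block QR; *every recipe* and *one witness* are effectively clausemates.
Clause-internal QR can adjoin the lower DP above the subject, yielding the inverse reading.
The sentence is scopally ambiguous between *one witness* > *every recipe* and *every recipe* > *one witness*.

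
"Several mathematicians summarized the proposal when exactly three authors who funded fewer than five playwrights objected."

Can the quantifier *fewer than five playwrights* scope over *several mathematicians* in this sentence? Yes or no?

The DP *fewer than five playwrights* is contained in the relative clause *who funded fewer than five playwrights*, which is itself inside the adjunct *when exactly three authors who funded fewer than five playwrights objected*.
Two island boundaries intervene — the relative clause and the adjunct. Either alone would block QR.
So the wide-scope reading for *fewer than five playwrights* is blocked.

No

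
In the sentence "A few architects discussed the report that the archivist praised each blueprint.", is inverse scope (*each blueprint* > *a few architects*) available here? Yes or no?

The DP *each blueprint* is contained in the complex NP *the report that the archivist praised each blueprint*.
Since the clause is the complement of a nominal head, the CNPC blocks scope extraction.
There is no licit LF on which *each blueprint* c-commands *a few architects*.

No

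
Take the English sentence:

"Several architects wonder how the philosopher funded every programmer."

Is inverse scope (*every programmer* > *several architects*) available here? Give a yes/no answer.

No

*every programmer* sits inside the embedded question *how the philosopher funded every programmer*.
Embedded wh-clauses are opaque for QR, so the quantifier stays inside the question.
So the wide-scope reading for *every programmer* is blocked.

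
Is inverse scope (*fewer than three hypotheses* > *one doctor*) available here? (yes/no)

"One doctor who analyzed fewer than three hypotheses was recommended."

The target quantifier *fewer than three hypotheses* is part of the relative clause *who analyzed fewer than three hypotheses*.
The relative clause forms an island for QR, so the quantifier is confined to the head noun's restrictor.
There is no licit LF on which *fewer than three hypotheses* c-commands *one doctor*.
(Only the surface reading survives: one fixed doctor with respect to all the relevant hypotheses.)

No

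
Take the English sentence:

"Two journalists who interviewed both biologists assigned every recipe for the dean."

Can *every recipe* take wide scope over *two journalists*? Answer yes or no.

*every recipe* is a matrix argument; only *two journalists* is modified by the relative clause *who interviewed both biologists*, so the RC island is irrelevant to the target quantifier.
Ordinary QR to a clause-peripheral position gives the wide-scope LF for the lower DP.

Yes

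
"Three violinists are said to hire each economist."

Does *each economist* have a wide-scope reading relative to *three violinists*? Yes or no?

Yes

Infinitival complements of raising predicates do not block QR; *each economist* and *three violinists* are effectively clausemates.
No island intervenes, so both surface and inverse scope are derivable.
So *each economist* > *three violinists* is among the available readings.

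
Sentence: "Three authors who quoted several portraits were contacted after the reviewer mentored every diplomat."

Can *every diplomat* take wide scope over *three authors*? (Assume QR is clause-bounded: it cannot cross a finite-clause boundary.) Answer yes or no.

Structurally, *every diplomat* is inside the adjunct clause *after the reviewer mentored every diplomat*.
Adverbial clauses are not L-marked, so they are barriers for QR — the quantifier cannot escape the adjunct.
There is no licit LF on which *every diplomat* c-commands *three authors*.

No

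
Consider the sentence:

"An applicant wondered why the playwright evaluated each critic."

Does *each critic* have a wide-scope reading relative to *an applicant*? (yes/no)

The DP *each critic* is contained in the embedded question *why the playwright evaluated each critic*.
Embedded wh-clauses are opaque for QR, so the quantifier stays inside the question.
*each critic* > *an applicant* would require crossing that boundary, which is illicit.
(Only the surface reading survives: one fixed applicant with respect to all the relevant critics.)

No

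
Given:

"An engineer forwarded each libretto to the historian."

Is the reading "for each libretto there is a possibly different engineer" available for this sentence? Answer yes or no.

Yes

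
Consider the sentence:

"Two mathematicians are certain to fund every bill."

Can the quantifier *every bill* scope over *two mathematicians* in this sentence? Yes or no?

The matrix predicate is a raising verb, whose infinitival complement is not a scope island — *every bill* can QR into the matrix clause.
No island intervenes, so both surface and inverse scope are derivable.

Yes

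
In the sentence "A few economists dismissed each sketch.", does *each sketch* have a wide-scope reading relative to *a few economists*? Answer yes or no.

Yes

*each sketch* is the matrix object and *a few economists* the matrix subject; the two are clausemates.
No island intervenes, so both surface and inverse scope are derivable.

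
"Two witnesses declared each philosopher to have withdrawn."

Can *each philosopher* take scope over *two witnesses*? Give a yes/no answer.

Yes

*each philosopher* is the subject of an ECM infinitive — the infinitival complement of an ECM verb is not a scope island, so *each philosopher* can raise into the matrix clause.
No island intervenes, so both surface and inverse scope are derivable.
Both orderings are possible: *two witnesses* > *each philosopher* and *each philosopher* > *two witnesses*.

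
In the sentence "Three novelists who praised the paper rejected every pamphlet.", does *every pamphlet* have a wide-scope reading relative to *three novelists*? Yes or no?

Yes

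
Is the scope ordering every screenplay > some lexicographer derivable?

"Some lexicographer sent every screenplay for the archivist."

*every screenplay* is the matrix object and *some lexicographer* the matrix subject; the two are clausemates.
Clause-internal QR can adjoin the lower DP above the subject, yielding the inverse reading.

Yes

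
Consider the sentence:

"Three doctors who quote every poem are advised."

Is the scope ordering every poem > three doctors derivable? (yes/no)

No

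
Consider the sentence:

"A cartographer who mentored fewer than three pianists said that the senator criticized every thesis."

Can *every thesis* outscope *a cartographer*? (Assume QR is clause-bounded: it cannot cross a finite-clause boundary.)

No

The target quantifier *every thesis* is part of the finite complement clause *that the senator criticized every thesis*.
Finite CP is the ceiling for QR here, by assumption.
*every thesis* is confined to the island and cannot take scope over *a cartographer*.
(Only the surface reading survives: one fixed cartographer with respect to all the relevant theses.)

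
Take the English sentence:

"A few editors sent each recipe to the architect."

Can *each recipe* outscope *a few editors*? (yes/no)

*a few editors* and *each recipe* are co-arguments of the matrix verb, with nothing but a clause-internal boundary between them.
No island intervenes, so both surface and inverse scope are derivable.

Yes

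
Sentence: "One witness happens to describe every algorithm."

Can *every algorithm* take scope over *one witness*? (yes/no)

*every algorithm* is the object of the infinitival complement of a raising predicate; raising infinitives are transparent for QR, so the two DPs are in effect clausemates.
QR within a single clause is free, so the lower quantifier may take scope over the higher one.

Yes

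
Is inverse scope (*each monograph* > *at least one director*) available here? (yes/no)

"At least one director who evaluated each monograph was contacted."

*each monograph* is embedded in the relative clause *who evaluated each monograph*.
The relative clause forms an island for QR, so the quantifier is confined to the head noun's restrictor.
*each monograph* > *at least one director* would require crossing that boundary, which is illicit.
(Only the surface reading survives: one fixed director with respect to all the relevant monographs.)

No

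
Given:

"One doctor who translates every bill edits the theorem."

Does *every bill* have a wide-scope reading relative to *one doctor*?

No

The target quantifier *every bill* is part of the relative clause *who translates every bill*.
A relative clause is a scope island — quantifier raising cannot cross its boundary.
So the wide-scope reading for *every bill* is blocked.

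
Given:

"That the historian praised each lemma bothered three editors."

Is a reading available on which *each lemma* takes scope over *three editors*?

No

*each lemma* sits inside the sentential subject *that the historian praised each lemma*.
The subject-island constraint blocks QR out of a clausal subject.
*each lemma* > *three editors* would require crossing that boundary, which is illicit.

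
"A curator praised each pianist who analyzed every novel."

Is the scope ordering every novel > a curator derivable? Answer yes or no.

No

*every novel* is embedded in the relative clause *who analyzed every novel* modifying *each pianist*.
A relative clause is a scope island — quantifier raising cannot cross its boundary.
The inverse ordering *every novel* > *a curator* is therefore underivable.
(Only the surface reading survives: one fixed curator with respect to all the relevant novels.)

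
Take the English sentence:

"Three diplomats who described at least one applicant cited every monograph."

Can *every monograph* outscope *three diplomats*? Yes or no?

Yes

The relative clause *who described at least one applicant* modifies *three diplomats*, but *every monograph* is not inside that relative clause — it is an argument of the matrix verb.
QR within a single clause is free, so the lower quantifier may take scope over the higher one.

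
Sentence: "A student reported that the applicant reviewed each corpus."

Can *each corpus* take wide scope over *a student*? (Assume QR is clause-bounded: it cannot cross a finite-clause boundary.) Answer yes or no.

No

Structurally, *each corpus* is inside the finite complement clause *that the applicant reviewed each corpus*.
Given the clause-boundedness assumption, QR cannot cross the finite CP into the matrix.
So *each corpus* cannot raise to a position above *a student*.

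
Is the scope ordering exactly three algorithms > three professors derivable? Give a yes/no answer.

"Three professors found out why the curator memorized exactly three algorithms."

*exactly three algorithms* occurs within the embedded question *why the curator memorized exactly three algorithms*.
The wh-island constraint blocks QR out of an embedded interrogative.
So *exactly three algorithms* cannot raise high enough to outscope *three professors*; only the surface ordering *three professors* > *exactly three algorithms* is available.

No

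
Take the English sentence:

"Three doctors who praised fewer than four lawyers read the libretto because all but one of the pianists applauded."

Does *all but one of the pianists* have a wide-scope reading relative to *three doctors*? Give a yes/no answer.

Structurally, *all but one of the pianists* is inside the adjunct clause *because all but one of the pianists applauded*.
Since the clause is an adjunct (not a complement), the Adjunct Condition blocks QR across its edge.
There is no licit LF on which *all but one of the pianists* c-commands *three doctors*.

No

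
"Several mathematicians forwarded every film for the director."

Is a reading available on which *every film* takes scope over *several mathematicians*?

Both DPs are arguments of the same predicate; there is no clause or island boundary between them.
Clause-internal QR can adjoin the lower DP above the subject, yielding the inverse reading.

Yes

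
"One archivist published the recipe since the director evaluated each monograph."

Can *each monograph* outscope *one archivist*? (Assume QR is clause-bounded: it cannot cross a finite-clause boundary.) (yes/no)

No

*each monograph* occurs within the adjunct clause *since the director evaluated each monograph*.
Scope out of an adjunct clause is unavailable: QR respects the adjunct-island constraint.
So *each monograph* cannot raise to a position above *one archivist*.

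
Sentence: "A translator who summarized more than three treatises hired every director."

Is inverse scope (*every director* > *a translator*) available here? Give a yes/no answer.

Yes

The relative clause *who summarized more than three treatises* modifies *a translator*, but *every director* is not inside that relative clause — it is an argument of the matrix verb.
No island intervenes, so both surface and inverse scope are derivable.
The sentence is scopally ambiguous between *a translator* > *every director* and *every director* > *a translator*.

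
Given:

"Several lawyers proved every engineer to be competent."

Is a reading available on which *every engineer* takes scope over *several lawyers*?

This is an ECM construction: *every engineer* is the infinitival subject, Case-marked by the matrix verb, and the infinitive is transparent for QR.
Nothing blocks QR of the lower DP to a position above the higher one, so inverse scope is available.

Yes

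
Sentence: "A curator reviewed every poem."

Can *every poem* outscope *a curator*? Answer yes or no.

*every poem* and *a curator* are in the same minimal clause.
QR within a single clause is free, so the lower quantifier may take scope over the higher one.
So *every poem* > *a curator* is among the available readings.

Yes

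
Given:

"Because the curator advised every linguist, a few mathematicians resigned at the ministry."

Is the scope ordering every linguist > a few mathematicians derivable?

No

The DP *every linguist* is contained in the adjunct clause *because the curator advised every linguist*.
Adverbial clauses are not L-marked, so they are barriers for QR — the quantifier cannot escape the adjunct.
*every linguist* > *a few mathematicians* would require crossing that boundary, which is illicit.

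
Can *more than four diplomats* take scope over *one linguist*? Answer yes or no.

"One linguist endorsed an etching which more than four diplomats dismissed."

No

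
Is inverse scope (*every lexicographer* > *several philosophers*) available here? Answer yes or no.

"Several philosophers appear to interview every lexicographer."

Raising constructions are monoclausal for scope purposes; *every lexicographer* is not separated from *several philosophers* by any island.
Nothing blocks QR of the lower DP to a position above the higher one, so inverse scope is available.
The sentence is scopally ambiguous between *several philosophers* > *every lexicographer* and *every lexicographer* > *several philosophers*.

Yes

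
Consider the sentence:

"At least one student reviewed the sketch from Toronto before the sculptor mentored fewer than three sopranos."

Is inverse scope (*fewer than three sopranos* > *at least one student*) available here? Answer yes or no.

*fewer than three sopranos* sits inside the adjunct clause *before the sculptor mentored fewer than three sopranos*.
Since the clause is an adjunct (not a complement), the Adjunct Condition blocks QR across its edge.
So *fewer than three sopranos* cannot raise high enough to outscope *at least one student*; only the surface ordering *at least one student* > *fewer than three sopranos* is available.

No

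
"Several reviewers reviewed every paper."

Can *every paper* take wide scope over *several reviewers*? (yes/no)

*several reviewers* and *every paper* are co-arguments of the matrix verb, with nothing but a clause-internal boundary between them.
QR within a single clause is free, so the lower quantifier may take scope over the higher one.

Yes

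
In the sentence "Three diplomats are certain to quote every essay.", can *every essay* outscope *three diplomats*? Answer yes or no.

Yes

*every essay* is the object of the infinitival complement of a raising predicate; raising infinitives are transparent for QR, so the two DPs are in effect clausemates.
Ordinary QR to a clause-peripheral position gives the wide-scope LF for the lower DP.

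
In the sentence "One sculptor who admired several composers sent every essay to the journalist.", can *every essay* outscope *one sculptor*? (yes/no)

Yes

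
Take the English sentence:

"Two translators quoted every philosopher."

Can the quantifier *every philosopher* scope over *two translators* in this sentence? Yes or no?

Both DPs are arguments of the same predicate; there is no clause or island boundary between them.
QR within a single clause is free, so the lower quantifier may take scope over the higher one.

Yes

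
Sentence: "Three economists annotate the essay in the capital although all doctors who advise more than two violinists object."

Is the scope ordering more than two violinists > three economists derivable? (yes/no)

The DP *more than two violinists* is contained in the relative clause *who advise more than two violinists*, which is itself inside the adjunct *although all doctors who advise more than two violinists object*.
The quantifier would have to escape first the RC and then the adjunct — two independent island violations.
*more than two violinists* is confined to the island and cannot take scope over *three economists*.

No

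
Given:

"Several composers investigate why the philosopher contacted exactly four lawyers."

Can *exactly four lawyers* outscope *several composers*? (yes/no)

No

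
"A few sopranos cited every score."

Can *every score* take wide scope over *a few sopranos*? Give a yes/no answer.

Yes

*a few sopranos* and *every score* are co-arguments of the matrix verb, with nothing but a clause-internal boundary between them.
QR within a single clause is free, so the lower quantifier may take scope over the higher one.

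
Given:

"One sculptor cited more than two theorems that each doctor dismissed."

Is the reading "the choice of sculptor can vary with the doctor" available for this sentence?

The paraphrase describes the scope ordering *each doctor* > *one sculptor*.
*each doctor* is embedded in the relative clause *that each doctor dismissed* modifying *more than two theorems*.
Relative clauses are scope islands: a quantifier cannot QR out of a relative clause to take scope in the matrix clause.
Hence only narrow scope for *each doctor* (under *one sculptor*) survives.
(Only the surface reading survives: one fixed sculptor with respect to all the relevant doctors.)

No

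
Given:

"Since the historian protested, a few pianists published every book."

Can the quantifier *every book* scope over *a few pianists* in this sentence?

*every book* is a matrix argument; the adjunct is an island but the target quantifier is outside it.
Since no island is crossed, the inverse ordering is licensed alongside surface scope.
So *every book* > *a few pianists* is among the available readings.

Yes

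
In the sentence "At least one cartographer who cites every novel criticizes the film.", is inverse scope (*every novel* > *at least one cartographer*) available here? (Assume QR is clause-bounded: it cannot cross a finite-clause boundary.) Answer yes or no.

No

Structurally, *every novel* is inside the relative clause *who cites every novel*.
Relative clauses are scope islands: a quantifier cannot QR out of a relative clause to take scope in the matrix clause.
There is no licit LF on which *every novel* c-commands *at least one cartographer*.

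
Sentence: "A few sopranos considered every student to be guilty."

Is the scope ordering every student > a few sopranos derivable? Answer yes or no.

Yes

ECM infinitives lack a CP barrier, so *every student* can QR over the matrix subject *a few sopranos*.
Since no island is crossed, the inverse ordering is licensed alongside surface scope.
Both orderings are possible: *a few sopranos* > *every student* and *every student* > *a few sopranos*.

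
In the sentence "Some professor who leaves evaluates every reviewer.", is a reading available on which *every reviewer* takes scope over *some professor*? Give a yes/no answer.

*every reviewer* sits in the matrix clause, not in the relative clause on *some professor*.
With no island boundary between them, the object can take inverse scope over the subject via ordinary QR within the clause.

Yes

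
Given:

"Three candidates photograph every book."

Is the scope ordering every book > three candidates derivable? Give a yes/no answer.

Yes

*every book* is the matrix object and *three candidates* the matrix subject; the two are clausemates.
Nothing blocks QR of the lower DP to a position above the higher one, so inverse scope is available.
The sentence is scopally ambiguous between *three candidates* > *every book* and *every book* > *three candidates*.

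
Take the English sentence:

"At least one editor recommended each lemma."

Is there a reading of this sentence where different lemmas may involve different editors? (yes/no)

Yes

That reading corresponds to *each lemma* > *at least one editor*.
*at least one editor* and *each lemma* are co-arguments of the matrix verb, with nothing but a clause-internal boundary between them.
With no island boundary between them, the object can take inverse scope over the subject via ordinary QR within the clause.
The sentence is scopally ambiguous between *at least one editor* > *each lemma* and *each lemma* > *at least one editor*.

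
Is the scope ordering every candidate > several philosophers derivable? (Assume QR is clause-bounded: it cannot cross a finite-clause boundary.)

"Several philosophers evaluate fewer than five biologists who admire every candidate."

The DP *every candidate* is contained in the relative clause *who admire every candidate* modifying *fewer than five biologists*.
Relative clauses are scope islands: a quantifier cannot QR out of a relative clause to take scope in the matrix clause.
*every candidate* > *several philosophers* would require crossing that boundary, which is illicit.

No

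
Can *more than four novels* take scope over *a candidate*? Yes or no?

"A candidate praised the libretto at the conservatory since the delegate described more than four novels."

No

The DP *more than four novels* is contained in the adjunct clause *since the delegate described more than four novels*.
Adverbial clauses are not L-marked, so they are barriers for QR — the quantifier cannot escape the adjunct.
So *more than four novels* cannot raise high enough to outscope *a candidate*; only the surface ordering *a candidate* > *more than four novels* is available.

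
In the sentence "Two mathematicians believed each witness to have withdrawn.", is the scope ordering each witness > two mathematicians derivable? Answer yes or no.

Yes

The ECM infinitive is scope-transparent — *each witness* is free to raise above *two mathematicians*.
QR within a single clause is free, so the lower quantifier may take scope over the higher one.
Both orderings are possible: *two mathematicians* > *each witness* and *each witness* > *two mathematicians*.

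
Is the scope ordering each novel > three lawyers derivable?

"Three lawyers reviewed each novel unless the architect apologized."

Yes

Neither queried DP is inside the adjunct, so the adjunct-island constraint does not apply.
No island intervenes, so both surface and inverse scope are derivable.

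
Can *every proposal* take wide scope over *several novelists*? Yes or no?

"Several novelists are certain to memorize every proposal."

Yes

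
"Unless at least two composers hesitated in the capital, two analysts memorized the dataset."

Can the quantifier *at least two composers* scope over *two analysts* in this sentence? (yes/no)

The target quantifier *at least two composers* is part of the adjunct clause *unless at least two composers hesitated in the capital*.
The adjunct-island constraint bars QR out of an adverbial clause.
*at least two composers* > *two analysts* would require crossing that boundary, which is illicit.

No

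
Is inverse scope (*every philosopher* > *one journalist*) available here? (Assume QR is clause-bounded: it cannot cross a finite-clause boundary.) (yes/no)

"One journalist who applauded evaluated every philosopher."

The relative clause *who applauded* modifies *one journalist*, but *every philosopher* is not inside that relative clause — it is an argument of the matrix verb.
No island intervenes, so both surface and inverse scope are derivable.

Yes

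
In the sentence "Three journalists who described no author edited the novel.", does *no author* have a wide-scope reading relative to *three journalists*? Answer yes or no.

No

The target quantifier *no author* is part of the relative clause *who described no author*.
Quantifiers inside a relative clause are trapped there; the RC boundary blocks QR.
*no author* is confined to the island and cannot take scope over *three journalists*.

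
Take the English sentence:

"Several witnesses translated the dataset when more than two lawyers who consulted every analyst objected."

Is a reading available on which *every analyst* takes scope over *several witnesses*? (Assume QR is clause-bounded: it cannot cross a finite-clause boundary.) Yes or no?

*every analyst* sits inside the relative clause *who consulted every analyst*, which is itself inside the adjunct *when more than two lawyers who consulted every analyst objected*.
Even if one barrier were somehow void, the other would still block QR.
*every analyst* > *several witnesses* would require crossing that boundary, which is illicit.

No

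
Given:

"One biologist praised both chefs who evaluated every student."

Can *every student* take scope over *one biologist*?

No

*every student* occurs within the relative clause *who evaluated every student* modifying *both chefs*.
Relative clauses block scope extraction: QR cannot target a position outside the modified NP.
Hence only narrow scope for *every student* (under *one biologist*) survives.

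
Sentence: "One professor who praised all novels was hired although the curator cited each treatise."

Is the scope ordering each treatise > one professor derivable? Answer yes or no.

No

The DP *each treatise* is contained in the adjunct clause *although the curator cited each treatise*.
Scope out of an adjunct clause is unavailable: QR respects the adjunct-island constraint.
Hence only narrow scope for *each treatise* (under *one professor*) survives.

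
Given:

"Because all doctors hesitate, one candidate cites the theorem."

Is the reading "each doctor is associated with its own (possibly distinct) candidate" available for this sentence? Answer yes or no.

No

That reading corresponds to *all doctors* > *one candidate*.
The DP *all doctors* is contained in the adjunct clause *because all doctors hesitate*.
The adjunct-island constraint bars QR out of an adverbial clause.
*all doctors* is confined to the island and cannot take scope over *one candidate*.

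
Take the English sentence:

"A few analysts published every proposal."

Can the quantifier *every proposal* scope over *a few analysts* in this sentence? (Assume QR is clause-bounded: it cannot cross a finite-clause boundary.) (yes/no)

Yes

*a few analysts* and *every proposal* are co-arguments of the matrix verb, with nothing but a clause-internal boundary between them.
Clause-internal QR can adjoin the lower DP above the subject, yielding the inverse reading.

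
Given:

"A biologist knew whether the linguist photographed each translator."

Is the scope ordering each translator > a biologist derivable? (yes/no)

The target quantifier *each translator* is part of the embedded question *whether the linguist photographed each translator*.
An indirect question is a wh-island; the filled [Spec,CP] blocks QR across the CP edge.
Hence only narrow scope for *each translator* (under *a biologist*) survives.
(Only the surface reading survives: one fixed biologist with respect to all the relevant translators.)

No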